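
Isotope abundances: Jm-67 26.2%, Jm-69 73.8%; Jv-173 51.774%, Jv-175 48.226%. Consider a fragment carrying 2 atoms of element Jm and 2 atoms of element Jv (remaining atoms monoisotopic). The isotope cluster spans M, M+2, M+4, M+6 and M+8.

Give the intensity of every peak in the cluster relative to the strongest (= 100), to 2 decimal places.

5.08 : 38.11 : 98.11 : 100.00 : 35.00

Element Jm pattern (n=2): 0.068644 : 0.386712 : 0.544644
Element Jv pattern (n=2): 0.26805471 : 0.49937058 : 0.23257471
Convolve the two distributions (both contribute in 2-u steps):
  M: 0.068644×0.26805471 = 0.018400
  M+2: 0.068644×0.49937058 + 0.386712×0.26805471 = 0.137939
  M+4: 0.068644×0.23257471 + 0.386712×0.49937058 + 0.544644×0.26805471 = 0.355072
  M+6: 0.386712×0.23257471 + 0.544644×0.49937058 = 0.361919
  M+8: 0.544644×0.23257471 = 0.126670
Scale to base peak (0.361919) = 100: 5.08 : 38.11 : 98.11 : 100.00 : 35.00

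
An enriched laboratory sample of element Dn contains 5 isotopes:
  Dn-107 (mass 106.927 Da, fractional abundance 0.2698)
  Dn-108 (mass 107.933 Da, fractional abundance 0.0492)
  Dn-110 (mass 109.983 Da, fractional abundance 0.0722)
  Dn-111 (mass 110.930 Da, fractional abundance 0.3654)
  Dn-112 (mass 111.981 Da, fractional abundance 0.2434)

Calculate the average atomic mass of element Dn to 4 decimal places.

109.8900 Da

The abundance-weighted mean is 0.2698 × 106.927 + 0.0492 × 107.933 + 0.0722 × 109.983 + 0.3654 × 110.930 + 0.2434 × 111.981
= 28.84890 + 5.31030 + 7.94077 + 40.53382 + 27.25618 = 109.88997 Da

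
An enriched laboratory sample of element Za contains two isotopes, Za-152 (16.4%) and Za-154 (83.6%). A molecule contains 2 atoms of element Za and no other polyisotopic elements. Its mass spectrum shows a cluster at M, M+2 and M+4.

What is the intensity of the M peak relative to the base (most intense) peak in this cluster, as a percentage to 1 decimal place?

3.8%

(0.164 + 0.836)^2 gives M 0.0269, M+2 0.2742, M+4 0.6989; the largest is M+4.
P(M+4) = C(2,2) × 0.164^0 × 0.836^2 = 1 × 1.0000 × 0.698896 = 0.698896 (base)
P(M) = C(2,0) × 0.164^2 × 0.836^0 = 1 × 0.026896 × 1.0000 = 0.026896
Relative intensity = 0.026896 / 0.698896 × 100 = 3.8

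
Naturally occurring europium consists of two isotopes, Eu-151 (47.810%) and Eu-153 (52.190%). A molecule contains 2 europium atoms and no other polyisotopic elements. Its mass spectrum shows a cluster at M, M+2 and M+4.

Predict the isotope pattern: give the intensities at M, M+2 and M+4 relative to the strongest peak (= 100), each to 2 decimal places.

Expanding (0.47810 + 0.52190)^2:
P(M) = 0.47810^2 = 0.228580
P(M+2) = 2 × 0.47810^1 × 0.52190^1 = 0.499041
P(M+4) = 0.52190^2 = 0.272380
The M+2 peak is largest (0.499041); scaling to 100 gives 45.80 : 100.00 : 54.58.

45.80 : 100.00 : 54.58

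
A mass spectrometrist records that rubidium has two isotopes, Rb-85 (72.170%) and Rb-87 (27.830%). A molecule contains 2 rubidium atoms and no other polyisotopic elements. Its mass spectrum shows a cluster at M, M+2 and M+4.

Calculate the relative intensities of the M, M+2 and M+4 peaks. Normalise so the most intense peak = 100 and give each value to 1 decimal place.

The 2 Rb atoms are independent, so intensities follow the terms of (0.72170 + 0.27830)^2.
P(M) = 0.72170^2 = 0.520851
P(M+2) = 2 × 0.72170^1 × 0.27830^1 = 0.401698
P(M+4) = 0.27830^2 = 0.077451
The M peak is largest (0.520851); scaling to 100 gives 100.0 : 77.1 : 14.9.

100.0 : 77.1 : 14.9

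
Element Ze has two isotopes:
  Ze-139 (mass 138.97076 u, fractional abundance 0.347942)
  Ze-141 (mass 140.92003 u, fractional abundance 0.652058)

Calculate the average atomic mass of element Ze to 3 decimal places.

140.242 u

Ar = Σ fᵢ·mᵢ = 0.347942 × 138.97076 + 0.652058 × 140.92003
= 48.353764 + 91.888033 = 140.241797 u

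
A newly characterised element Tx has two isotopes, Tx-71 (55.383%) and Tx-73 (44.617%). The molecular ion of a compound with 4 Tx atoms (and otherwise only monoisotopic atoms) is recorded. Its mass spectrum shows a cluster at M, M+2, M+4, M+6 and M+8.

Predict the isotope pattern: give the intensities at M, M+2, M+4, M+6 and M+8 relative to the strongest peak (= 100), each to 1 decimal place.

The 4 Tx atoms are independent, so intensities follow the terms of (0.55383 + 0.44617)^4.
P(M) = 0.55383^4 = 0.094082
P(M+2) = 4 × 0.55383^3 × 0.44617^1 = 0.303172
P(M+4) = 6 × 0.55383^2 × 0.44617^2 = 0.366357
P(M+6) = 4 × 0.55383^1 × 0.44617^3 = 0.196760
P(M+8) = 0.44617^4 = 0.039628
The M+4 peak is largest (0.366357); scaling to 100 gives 25.7 : 82.8 : 100.0 : 53.7 : 10.8.

25.7 : 82.8 : 100.0 : 53.7 : 10.8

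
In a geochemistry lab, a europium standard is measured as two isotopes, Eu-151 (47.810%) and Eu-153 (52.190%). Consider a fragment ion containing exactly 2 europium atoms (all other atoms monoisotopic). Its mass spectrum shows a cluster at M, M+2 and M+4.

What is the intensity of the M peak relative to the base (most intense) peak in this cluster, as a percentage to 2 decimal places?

Term probabilities: M 0.2286, M+2 0.4990, M+4 0.2724. Base peak = M+2.
P(M+2) = C(2,1) × 0.47810^1 × 0.52190^1 = 2 × 0.4781 × 0.5219 = 0.499041 (base)
P(M) = C(2,0) × 0.47810^2 × 0.52190^0 = 1 × 0.22857961 × 1.0000 = 0.228580
Relative intensity = 0.228580 / 0.499041 × 100 = 45.80

45.80%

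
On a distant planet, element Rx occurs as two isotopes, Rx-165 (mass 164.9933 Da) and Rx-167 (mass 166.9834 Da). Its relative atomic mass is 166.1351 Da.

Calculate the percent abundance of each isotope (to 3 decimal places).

Rx-165: 42.626%, Rx-167: 57.374%

Let x be the fractional abundance of Rx-165; then Rx-167 has abundance 1 − x.
164.9933·x + 166.9834·(1 − x) = 166.1351
(164.9933 − 166.9834)·x = 166.1351 − 166.9834
x = -0.8483 / -1.9901 = 0.42626 → 42.626% Rx-165, 57.374% Rx-167.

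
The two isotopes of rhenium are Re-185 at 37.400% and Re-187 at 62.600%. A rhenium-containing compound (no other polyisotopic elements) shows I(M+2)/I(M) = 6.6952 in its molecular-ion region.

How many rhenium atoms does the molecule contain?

With n Re atoms, P(M+2)/P(M) = C(n,1)·p^(n−1)q / p^n = n·q/p = n · 0.62600/0.37400.
n = 6.6952 × 0.37400/0.62600 = 4.00 ≈ 4

4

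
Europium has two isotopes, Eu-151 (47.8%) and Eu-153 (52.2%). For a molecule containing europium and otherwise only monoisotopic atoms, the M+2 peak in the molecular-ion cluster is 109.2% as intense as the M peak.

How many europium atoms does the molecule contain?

1

With n Eu atoms, P(M+2)/P(M) = C(n,1)·p^(n−1)q / p^n = n·q/p = n · 0.522/0.478.
n = 1.092 × 0.478/0.522 = 1.00 ≈ 1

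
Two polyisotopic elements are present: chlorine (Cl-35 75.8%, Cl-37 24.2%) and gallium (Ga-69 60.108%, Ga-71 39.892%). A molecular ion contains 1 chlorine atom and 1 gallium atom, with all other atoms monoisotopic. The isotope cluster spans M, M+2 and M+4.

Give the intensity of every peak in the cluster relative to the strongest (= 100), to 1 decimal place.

Chlorine pattern (n=1): 0.7580 : 0.2420
Gallium pattern (n=1): 0.60108 : 0.39892
Convolve the two distributions (both contribute in 2-u steps):
  M: 0.7580×0.60108 = 0.455619
  M+2: 0.7580×0.39892 + 0.2420×0.60108 = 0.447843
  M+4: 0.2420×0.39892 = 0.096539
Scale to base peak (0.455619) = 100: 100.0 : 98.3 : 21.2

100.0 : 98.3 : 21.2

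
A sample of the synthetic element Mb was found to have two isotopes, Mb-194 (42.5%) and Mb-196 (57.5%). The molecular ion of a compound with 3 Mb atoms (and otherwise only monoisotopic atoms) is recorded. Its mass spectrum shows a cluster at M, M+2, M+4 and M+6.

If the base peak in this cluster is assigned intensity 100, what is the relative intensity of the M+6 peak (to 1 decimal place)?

Term probabilities: M 0.0768, M+2 0.3116, M+4 0.4215, M+6 0.1901. Base peak = M+4.
P(M+4) = C(3,2) × 0.425^1 × 0.575^2 = 3 × 0.4250 × 0.330625 = 0.421547 (base)
P(M+6) = C(3,3) × 0.425^0 × 0.575^3 = 1 × 1.0000 × 0.19010937 = 0.190109
Relative intensity = 0.190109 / 0.421547 × 100 = 45.1

45.1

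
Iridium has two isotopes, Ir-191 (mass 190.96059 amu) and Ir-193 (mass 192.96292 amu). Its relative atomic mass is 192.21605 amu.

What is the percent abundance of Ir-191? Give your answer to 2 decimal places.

37.30%

Let x be the fractional abundance of Ir-191; then Ir-193 has abundance 1 − x.
190.96059·x + 192.96292·(1 − x) = 192.21605
(190.96059 − 192.96292)·x = 192.21605 − 192.96292
x = -0.74687 / -2.00233 = 0.37300 → 37.30% Ir-191, 62.70% Ir-193.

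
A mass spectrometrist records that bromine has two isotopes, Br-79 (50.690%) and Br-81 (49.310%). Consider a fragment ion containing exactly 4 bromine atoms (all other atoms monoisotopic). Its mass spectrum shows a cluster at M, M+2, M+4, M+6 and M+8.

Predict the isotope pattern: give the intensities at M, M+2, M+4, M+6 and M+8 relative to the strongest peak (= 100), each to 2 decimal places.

Expanding (0.50690 + 0.49310)^4:
P(M) = 0.50690^4 = 0.066022
P(M+2) = 4 × 0.50690^3 × 0.49310^1 = 0.256899
P(M+4) = 6 × 0.50690^2 × 0.49310^2 = 0.374857
P(M+6) = 4 × 0.50690^1 × 0.49310^3 = 0.243101
P(M+8) = 0.49310^4 = 0.059121
The M+4 peak is largest (0.374857); scaling to 100 gives 17.61 : 68.53 : 100.00 : 64.85 : 15.77.

17.61 : 68.53 : 100.00 : 64.85 : 15.77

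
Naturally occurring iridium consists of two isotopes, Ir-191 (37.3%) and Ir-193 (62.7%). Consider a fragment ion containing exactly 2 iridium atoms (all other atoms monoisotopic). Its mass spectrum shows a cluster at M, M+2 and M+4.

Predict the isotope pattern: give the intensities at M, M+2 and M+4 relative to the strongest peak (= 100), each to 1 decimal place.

29.7 : 100.0 : 84.0

Expanding (0.373 + 0.627)^2:
P(M) = 0.373^2 = 0.139129
P(M+2) = 2 × 0.373^1 × 0.627^1 = 0.467742
P(M+4) = 0.627^2 = 0.393129
The M+2 peak is largest (0.467742); scaling to 100 gives 29.7 : 100.0 : 84.0.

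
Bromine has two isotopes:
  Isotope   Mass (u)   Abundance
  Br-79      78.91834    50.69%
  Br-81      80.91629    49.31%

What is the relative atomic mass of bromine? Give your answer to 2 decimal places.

Ar = Σ fᵢ·mᵢ = 0.5069 × 78.91834 + 0.4931 × 80.91629
= 40.003707 + 39.899823 = 79.903530 u

79.90 u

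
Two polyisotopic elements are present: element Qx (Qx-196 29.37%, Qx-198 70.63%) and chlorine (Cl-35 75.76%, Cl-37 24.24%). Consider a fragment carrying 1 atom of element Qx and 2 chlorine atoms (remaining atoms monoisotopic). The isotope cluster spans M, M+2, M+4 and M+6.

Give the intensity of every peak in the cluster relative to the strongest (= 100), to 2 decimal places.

32.84 : 100.00 : 53.90 : 8.09

Element Qx pattern (n=1): 0.2937 : 0.7063
Chlorine pattern (n=2): 0.57395776 : 0.36728448 : 0.05875776
Convolve the two distributions (both contribute in 2-u steps):
  M: 0.2937×0.57395776 = 0.168571
  M+2: 0.2937×0.36728448 + 0.7063×0.57395776 = 0.513258
  M+4: 0.2937×0.05875776 + 0.7063×0.36728448 = 0.276670
  M+6: 0.7063×0.05875776 = 0.041501
Scale to base peak (0.513258) = 100: 32.84 : 100.00 : 53.90 : 8.09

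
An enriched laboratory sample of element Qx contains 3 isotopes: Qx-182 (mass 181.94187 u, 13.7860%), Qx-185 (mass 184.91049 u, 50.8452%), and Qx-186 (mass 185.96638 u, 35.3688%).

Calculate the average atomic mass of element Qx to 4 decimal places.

184.8747 u

Average mass = Σ (abundance × isotope mass) = 0.137860 × 181.94187 + 0.508452 × 184.91049 + 0.353688 × 185.96638
= 25.082506 + 94.018108 + 65.774077 = 184.874691 u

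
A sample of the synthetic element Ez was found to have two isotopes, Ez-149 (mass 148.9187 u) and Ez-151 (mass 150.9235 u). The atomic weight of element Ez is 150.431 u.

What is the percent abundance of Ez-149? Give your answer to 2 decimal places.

24.57%

Writing the weighted mean with unknown fraction x of Ez-149:
148.9187·x + 150.9235·(1 − x) = 150.431
(148.9187 − 150.9235)·x = 150.431 − 150.9235
x = -0.4925 / -2.0048 = 0.24566 → 24.57% Ez-149, 75.43% Ez-151.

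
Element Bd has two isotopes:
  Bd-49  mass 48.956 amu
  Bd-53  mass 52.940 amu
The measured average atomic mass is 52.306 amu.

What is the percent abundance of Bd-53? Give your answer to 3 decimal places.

84.086%

Writing the weighted mean with unknown fraction x of Bd-49:
48.956·x + 52.940·(1 − x) = 52.306
(48.956 − 52.940)·x = 52.306 − 52.940
x = -0.634 / -3.984 = 0.15914 → 15.914% Bd-49, 84.086% Bd-53.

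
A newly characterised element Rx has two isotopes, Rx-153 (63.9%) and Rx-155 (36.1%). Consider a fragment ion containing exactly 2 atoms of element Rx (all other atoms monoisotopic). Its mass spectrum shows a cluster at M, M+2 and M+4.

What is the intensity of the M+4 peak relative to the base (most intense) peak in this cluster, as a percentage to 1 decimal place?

28.2%

(0.639 + 0.361)^2 gives M 0.4083, M+2 0.4614, M+4 0.1303; the largest is M+2.
P(M+2) = C(2,1) × 0.639^1 × 0.361^1 = 2 × 0.6390 × 0.3610 = 0.461358 (base)
P(M+4) = C(2,2) × 0.639^0 × 0.361^2 = 1 × 1.0000 × 0.130321 = 0.130321
Relative intensity = 0.130321 / 0.461358 × 100 = 28.2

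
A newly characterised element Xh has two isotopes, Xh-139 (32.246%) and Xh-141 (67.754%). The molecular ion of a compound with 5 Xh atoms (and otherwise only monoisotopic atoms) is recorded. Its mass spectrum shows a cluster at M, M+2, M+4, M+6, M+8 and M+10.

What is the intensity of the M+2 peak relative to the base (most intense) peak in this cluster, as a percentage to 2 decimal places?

10.78%

(0.32246 + 0.67754)^5 gives M 0.0035, M+2 0.0366, M+4 0.1539, M+6 0.3234, M+8 0.3398, M+10 0.1428; the largest is M+8.
P(M+8) = C(5,4) × 0.32246^1 × 0.67754^4 = 5 × 0.32246 × 0.2107365 = 0.339770 (base)
P(M+2) = C(5,1) × 0.32246^4 × 0.67754^1 = 5 × 0.01081193 × 0.67754 = 0.036628
Relative intensity = 0.036628 / 0.339770 × 100 = 10.78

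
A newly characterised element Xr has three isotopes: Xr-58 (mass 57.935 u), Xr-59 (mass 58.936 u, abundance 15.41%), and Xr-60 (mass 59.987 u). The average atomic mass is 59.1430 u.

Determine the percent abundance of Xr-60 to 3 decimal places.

Let x and y be the fractions of Xr-58 and Xr-60. Then x + y = 1 − 0.1541 = 0.8459 and 57.935x + 59.987y = 59.1430 − 0.1541×58.936 = 50.0609624.
Substituting: 57.935x + 59.987(0.8459 − x) = 50.0609624
(57.935 − 59.987)x = -0.6820409  ⇒  x = 0.33238, y = 0.51352
Xr-58: 33.238%, Xr-60: 51.352%.

51.352%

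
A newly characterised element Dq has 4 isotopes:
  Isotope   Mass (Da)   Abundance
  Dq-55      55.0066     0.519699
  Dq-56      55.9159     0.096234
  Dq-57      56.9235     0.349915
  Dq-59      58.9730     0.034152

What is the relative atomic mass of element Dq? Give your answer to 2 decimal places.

55.90 Da

The abundance-weighted mean is 0.519699 × 55.0066 + 0.096234 × 55.9159 + 0.349915 × 56.9235 + 0.034152 × 58.9730
= 28.58688 + 5.38101 + 19.91839 + 2.01405 = 55.90033 Da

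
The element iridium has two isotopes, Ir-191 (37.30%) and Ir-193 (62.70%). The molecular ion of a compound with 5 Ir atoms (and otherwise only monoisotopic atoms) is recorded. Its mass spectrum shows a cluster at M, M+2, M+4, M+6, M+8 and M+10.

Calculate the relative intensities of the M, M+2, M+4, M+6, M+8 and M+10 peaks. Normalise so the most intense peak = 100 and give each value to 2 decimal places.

Each Ir atom is independently Ir-191 (p = 0.3730) or Ir-193 (q = 0.6270); the cluster is the binomial expansion (p + q)^5.
P(M) = 0.3730^5 = 0.007220
P(M+2) = 5 × 0.3730^4 × 0.6270^1 = 0.060684
P(M+4) = 10 × 0.3730^3 × 0.6270^2 = 0.204015
P(M+6) = 10 × 0.3730^2 × 0.6270^3 = 0.342942
P(M+8) = 5 × 0.3730^1 × 0.6270^4 = 0.288237
P(M+10) = 0.6270^5 = 0.096903
The M+6 peak is largest (0.342942); scaling to 100 gives 2.11 : 17.70 : 59.49 : 100.00 : 84.05 : 28.26.

2.11 : 17.70 : 59.49 : 100.00 : 84.05 : 28.26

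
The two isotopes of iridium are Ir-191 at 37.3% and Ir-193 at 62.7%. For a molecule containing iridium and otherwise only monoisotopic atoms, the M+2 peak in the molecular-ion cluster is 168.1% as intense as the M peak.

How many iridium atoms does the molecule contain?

For n independent Ir atoms, I(M+2)/I(M) = n · (abundance Ir-193) / (abundance Ir-191) = n · 0.627/0.373.
n = 1.681 × 0.373/0.627 = 1.00 ≈ 1

1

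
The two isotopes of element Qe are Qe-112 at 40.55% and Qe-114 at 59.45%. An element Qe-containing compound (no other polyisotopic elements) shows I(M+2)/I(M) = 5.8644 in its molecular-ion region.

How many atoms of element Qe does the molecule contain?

4

The M+2/M ratio from n Qe atoms is n · q/p = n · 0.5945/0.4055.
n = 5.8644 × 0.4055/0.5945 = 4.00 ≈ 4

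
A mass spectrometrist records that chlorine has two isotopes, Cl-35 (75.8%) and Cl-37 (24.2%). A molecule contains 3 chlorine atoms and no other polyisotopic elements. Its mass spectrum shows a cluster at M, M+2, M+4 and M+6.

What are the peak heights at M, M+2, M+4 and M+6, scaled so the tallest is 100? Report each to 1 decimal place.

The 3 Cl atoms are independent, so intensities follow the terms of (0.758 + 0.242)^3.
P(M) = 0.758^3 = 0.435520
P(M+2) = 3 × 0.758^2 × 0.242^1 = 0.417133
P(M+4) = 3 × 0.758^1 × 0.242^2 = 0.133175
P(M+6) = 0.242^3 = 0.014172
The M peak is largest (0.435520); scaling to 100 gives 100.0 : 95.8 : 30.6 : 3.3.

100.0 : 95.8 : 30.6 : 3.3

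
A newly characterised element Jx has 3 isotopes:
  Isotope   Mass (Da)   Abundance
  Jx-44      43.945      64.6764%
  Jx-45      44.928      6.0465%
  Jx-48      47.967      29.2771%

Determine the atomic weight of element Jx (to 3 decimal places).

Ar = Σ fᵢ·mᵢ = 0.646764 × 43.945 + 0.060465 × 44.928 + 0.292771 × 47.967
= 28.4220 + 2.7166 + 14.0433 = 45.1819 Da

45.182 Da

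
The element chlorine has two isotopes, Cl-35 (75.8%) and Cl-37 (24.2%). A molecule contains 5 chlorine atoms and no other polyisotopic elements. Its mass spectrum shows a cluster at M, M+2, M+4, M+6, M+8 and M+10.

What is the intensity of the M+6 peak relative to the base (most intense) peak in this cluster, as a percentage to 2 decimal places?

20.39%

Term probabilities: M 0.2502, M+2 0.3994, M+4 0.2551, M+6 0.0814, M+8 0.0130, M+10 0.0008. Base peak = M+2.
P(M+2) = C(5,1) × 0.758^4 × 0.242^1 = 5 × 0.33012379 × 0.2420 = 0.399450 (base)
P(M+6) = C(5,3) × 0.758^2 × 0.242^3 = 10 × 0.574564 × 0.01417249 = 0.081430
Relative intensity = 0.081430 / 0.399450 × 100 = 20.39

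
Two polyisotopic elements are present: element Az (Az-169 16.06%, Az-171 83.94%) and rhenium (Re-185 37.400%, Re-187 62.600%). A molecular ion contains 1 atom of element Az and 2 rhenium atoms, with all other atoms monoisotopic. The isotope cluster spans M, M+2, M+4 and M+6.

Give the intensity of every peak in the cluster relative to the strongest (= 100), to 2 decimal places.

4.93 : 42.24 : 100.00 : 72.14

Element Az pattern (n=1): 0.1606 : 0.8394
Rhenium pattern (n=2): 0.139876 : 0.468248 : 0.391876
Convolve the two distributions (both contribute in 2-u steps):
  M: 0.1606×0.139876 = 0.022464
  M+2: 0.1606×0.468248 + 0.8394×0.139876 = 0.192613
  M+4: 0.1606×0.391876 + 0.8394×0.468248 = 0.455983
  M+6: 0.8394×0.391876 = 0.328941
Scale to base peak (0.455983) = 100: 4.93 : 42.24 : 100.00 : 72.14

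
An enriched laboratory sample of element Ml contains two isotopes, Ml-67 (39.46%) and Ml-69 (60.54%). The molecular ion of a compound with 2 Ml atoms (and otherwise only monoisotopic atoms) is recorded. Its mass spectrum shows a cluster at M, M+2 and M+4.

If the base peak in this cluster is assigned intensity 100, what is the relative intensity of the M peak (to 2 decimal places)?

32.59

Binomial terms of (0.3946 + 0.6054)^2: M 0.1557, M+2 0.4778, M+4 0.3665 → M+2 is the base peak.
P(M+2) = C(2,1) × 0.3946^1 × 0.6054^1 = 2 × 0.3946 × 0.6054 = 0.477782 (base)
P(M) = C(2,0) × 0.3946^2 × 0.6054^0 = 1 × 0.15570916 × 1.0000 = 0.155709
Relative intensity = 0.155709 / 0.477782 × 100 = 32.59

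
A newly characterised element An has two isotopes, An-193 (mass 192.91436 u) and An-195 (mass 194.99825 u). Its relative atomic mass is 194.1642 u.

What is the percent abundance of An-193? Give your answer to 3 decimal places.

40.024%

Let x be the fractional abundance of An-193; then An-195 has abundance 1 − x.
192.91436·x + 194.99825·(1 − x) = 194.1642
(192.91436 − 194.99825)·x = 194.1642 − 194.99825
x = -0.83405 / -2.08389 = 0.40024 → 40.024% An-193, 59.976% An-195.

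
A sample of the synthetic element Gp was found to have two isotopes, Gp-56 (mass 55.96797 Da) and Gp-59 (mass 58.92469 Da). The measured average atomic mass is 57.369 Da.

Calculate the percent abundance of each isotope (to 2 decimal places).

Gp-56: 52.62%, Gp-59: 47.38%

Let x be the fractional abundance of Gp-56; then Gp-59 has abundance 1 − x.
55.96797·x + 58.92469·(1 − x) = 57.369
(55.96797 − 58.92469)·x = 57.369 − 58.92469
x = -1.55569 / -2.95672 = 0.52615 → 52.62% Gp-56, 47.38% Gp-59.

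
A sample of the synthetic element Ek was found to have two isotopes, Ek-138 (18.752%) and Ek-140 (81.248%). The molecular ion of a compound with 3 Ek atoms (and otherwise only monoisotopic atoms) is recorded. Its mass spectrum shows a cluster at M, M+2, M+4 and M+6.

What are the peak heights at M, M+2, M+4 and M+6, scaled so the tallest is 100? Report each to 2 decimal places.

The 3 Ek atoms are independent, so intensities follow the terms of (0.18752 + 0.81248)^3.
P(M) = 0.18752^3 = 0.006594
P(M+2) = 3 × 0.18752^2 × 0.81248^1 = 0.085710
P(M+4) = 3 × 0.18752^1 × 0.81248^2 = 0.371359
P(M+6) = 0.81248^3 = 0.536337
The M+6 peak is largest (0.536337); scaling to 100 gives 1.23 : 15.98 : 69.24 : 100.00.

1.23 : 15.98 : 69.24 : 100.00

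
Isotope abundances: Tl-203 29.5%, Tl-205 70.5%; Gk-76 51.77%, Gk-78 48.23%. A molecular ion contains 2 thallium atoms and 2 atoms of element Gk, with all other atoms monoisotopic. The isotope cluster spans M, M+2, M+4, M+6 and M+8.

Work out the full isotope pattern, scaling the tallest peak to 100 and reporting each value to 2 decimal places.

Thallium pattern (n=2): 0.087025 : 0.41595 : 0.497025
Element Gk pattern (n=2): 0.26801329 : 0.49937342 : 0.23261329
Convolve the two distributions (both contribute in 2-u steps):
  M: 0.087025×0.26801329 = 0.023324
  M+2: 0.087025×0.49937342 + 0.41595×0.26801329 = 0.154938
  M+4: 0.087025×0.23261329 + 0.41595×0.49937342 + 0.497025×0.26801329 = 0.361167
  M+6: 0.41595×0.23261329 + 0.497025×0.49937342 = 0.344957
  M+8: 0.497025×0.23261329 = 0.115615
Scale to base peak (0.361167) = 100: 6.46 : 42.90 : 100.00 : 95.51 : 32.01

6.46 : 42.90 : 100.00 : 95.51 : 32.01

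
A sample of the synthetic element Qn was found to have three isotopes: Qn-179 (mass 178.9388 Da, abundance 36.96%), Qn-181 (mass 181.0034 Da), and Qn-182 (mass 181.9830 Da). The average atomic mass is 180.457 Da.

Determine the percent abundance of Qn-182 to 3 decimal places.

The remaining 63.04% is split between Qn-181 (fraction x) and Qn-182 (fraction 0.6304 − x).
Substituting: 181.0034x + 181.9830(0.6304 − x) = 114.32121952
(181.0034 − 181.9830)x = -0.40086368  ⇒  x = 0.40921, y = 0.22119
Qn-181: 40.921%, Qn-182: 22.119%.

22.119%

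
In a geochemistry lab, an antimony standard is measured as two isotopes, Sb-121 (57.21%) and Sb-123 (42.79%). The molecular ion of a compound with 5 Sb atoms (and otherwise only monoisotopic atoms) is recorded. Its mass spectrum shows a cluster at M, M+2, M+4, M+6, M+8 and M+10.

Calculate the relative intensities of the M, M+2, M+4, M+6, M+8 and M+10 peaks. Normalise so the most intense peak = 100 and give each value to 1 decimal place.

The 5 Sb atoms are independent, so intensities follow the terms of (0.5721 + 0.4279)^5.
P(M) = 0.5721^5 = 0.061286
P(M+2) = 5 × 0.5721^4 × 0.4279^1 = 0.229192
P(M+4) = 10 × 0.5721^3 × 0.4279^2 = 0.342847
P(M+6) = 10 × 0.5721^2 × 0.4279^3 = 0.256431
P(M+8) = 5 × 0.5721^1 × 0.4279^4 = 0.095898
P(M+10) = 0.4279^5 = 0.014345
The M+4 peak is largest (0.342847); scaling to 100 gives 17.9 : 66.8 : 100.0 : 74.8 : 28.0 : 4.2.

17.9 : 66.8 : 100.0 : 74.8 : 28.0 : 4.2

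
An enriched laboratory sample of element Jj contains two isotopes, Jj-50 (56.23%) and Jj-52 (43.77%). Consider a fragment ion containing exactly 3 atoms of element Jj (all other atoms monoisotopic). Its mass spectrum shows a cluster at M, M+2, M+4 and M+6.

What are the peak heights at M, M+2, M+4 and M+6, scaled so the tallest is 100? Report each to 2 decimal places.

Each Jj atom is independently Jj-50 (p = 0.5623) or Jj-52 (q = 0.4377); the cluster is the binomial expansion (p + q)^3.
P(M) = 0.5623^3 = 0.177789
P(M+2) = 3 × 0.5623^2 × 0.4377^1 = 0.415178
P(M+4) = 3 × 0.5623^1 × 0.4377^2 = 0.323178
P(M+6) = 0.4377^3 = 0.083855
The M+2 peak is largest (0.415178); scaling to 100 gives 42.82 : 100.00 : 77.84 : 20.20.

42.82 : 100.00 : 77.84 : 20.20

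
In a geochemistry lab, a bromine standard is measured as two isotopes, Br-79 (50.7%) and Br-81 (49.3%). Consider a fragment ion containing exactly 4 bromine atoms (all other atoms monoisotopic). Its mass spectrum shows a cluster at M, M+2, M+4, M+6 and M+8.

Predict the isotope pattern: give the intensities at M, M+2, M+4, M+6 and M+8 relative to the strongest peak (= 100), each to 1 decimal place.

17.6 : 68.6 : 100.0 : 64.8 : 15.8

Each Br atom is independently Br-79 (p = 0.507) or Br-81 (q = 0.493); the cluster is the binomial expansion (p + q)^4.
P(M) = 0.507^4 = 0.066074
P(M+2) = 4 × 0.507^3 × 0.493^1 = 0.256999
P(M+4) = 6 × 0.507^2 × 0.493^2 = 0.374853
P(M+6) = 4 × 0.507^1 × 0.493^3 = 0.243001
P(M+8) = 0.493^4 = 0.059073
The M+4 peak is largest (0.374853); scaling to 100 gives 17.6 : 68.6 : 100.0 : 64.8 : 15.8.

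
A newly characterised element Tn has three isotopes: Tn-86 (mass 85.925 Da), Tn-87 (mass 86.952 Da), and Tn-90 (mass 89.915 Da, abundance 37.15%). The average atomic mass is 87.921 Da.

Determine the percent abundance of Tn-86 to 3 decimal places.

12.829%

The remaining 62.85% is split between Tn-86 (fraction x) and Tn-87 (fraction 0.6285 − x).
Substituting: 85.925x + 86.952(0.6285 − x) = 54.5175775
(85.925 − 86.952)x = -0.1317545  ⇒  x = 0.12829, y = 0.50021
Tn-86: 12.829%, Tn-87: 50.021%.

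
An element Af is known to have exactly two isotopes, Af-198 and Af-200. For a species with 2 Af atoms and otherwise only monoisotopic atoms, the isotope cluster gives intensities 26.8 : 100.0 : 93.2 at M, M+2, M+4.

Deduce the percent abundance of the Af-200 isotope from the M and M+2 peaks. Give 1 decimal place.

Write p for the Af-198 fraction. I(M+2)/I(M) = [C(2,1)·p^1·(1−p)] / p^2 = 2·(1−p)/p = 100.0/26.8 = 3.7313
(1−p)/p = 3.7313/2 = 1.8657  ⇒  p = 1/(1 + 1.8657) = 0.3490
Af-198: 34.9%, Af-200: 65.1%.

65.1%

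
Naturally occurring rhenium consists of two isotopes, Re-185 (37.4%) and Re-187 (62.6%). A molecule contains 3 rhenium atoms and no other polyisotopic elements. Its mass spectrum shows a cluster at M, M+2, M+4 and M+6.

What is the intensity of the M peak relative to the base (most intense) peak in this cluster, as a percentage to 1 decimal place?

11.9%

Binomial terms of (0.374 + 0.626)^3: M 0.0523, M+2 0.2627, M+4 0.4397, M+6 0.2453 → M+4 is the base peak.
P(M+4) = C(3,2) × 0.374^1 × 0.626^2 = 3 × 0.3740 × 0.391876 = 0.439685 (base)
P(M) = C(3,0) × 0.374^3 × 0.626^0 = 1 × 0.05231362 × 1.0000 = 0.052314
Relative intensity = 0.052314 / 0.439685 × 100 = 11.9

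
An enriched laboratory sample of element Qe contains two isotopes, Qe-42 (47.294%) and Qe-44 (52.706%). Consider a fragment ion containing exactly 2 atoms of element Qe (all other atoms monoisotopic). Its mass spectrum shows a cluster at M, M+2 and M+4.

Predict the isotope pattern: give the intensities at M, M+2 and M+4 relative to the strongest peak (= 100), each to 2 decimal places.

Each Qe atom is independently Qe-42 (p = 0.47294) or Qe-44 (q = 0.52706); the cluster is the binomial expansion (p + q)^2.
P(M) = 0.47294^2 = 0.223672
P(M+2) = 2 × 0.47294^1 × 0.52706^1 = 0.498536
P(M+4) = 0.52706^2 = 0.277792
The M+2 peak is largest (0.498536); scaling to 100 gives 44.87 : 100.00 : 55.72.

44.87 : 100.00 : 55.72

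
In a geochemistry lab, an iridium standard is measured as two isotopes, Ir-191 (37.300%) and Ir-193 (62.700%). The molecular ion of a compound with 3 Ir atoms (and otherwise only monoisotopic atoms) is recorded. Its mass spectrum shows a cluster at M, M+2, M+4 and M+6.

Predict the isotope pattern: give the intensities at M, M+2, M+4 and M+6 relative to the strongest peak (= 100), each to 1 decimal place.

Expanding (0.37300 + 0.62700)^3:
P(M) = 0.37300^3 = 0.051895
P(M+2) = 3 × 0.37300^2 × 0.62700^1 = 0.261702
P(M+4) = 3 × 0.37300^1 × 0.62700^2 = 0.439911
P(M+6) = 0.62700^3 = 0.246492
The M+4 peak is largest (0.439911); scaling to 100 gives 11.8 : 59.5 : 100.0 : 56.0.

11.8 : 59.5 : 100.0 : 56.0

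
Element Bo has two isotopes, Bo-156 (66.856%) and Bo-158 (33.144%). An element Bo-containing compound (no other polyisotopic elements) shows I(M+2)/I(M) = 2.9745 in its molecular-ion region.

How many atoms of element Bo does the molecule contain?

6

The M+2/M ratio from n Bo atoms is n · q/p = n · 0.33144/0.66856.
n = 2.9745 × 0.66856/0.33144 = 6.00 ≈ 6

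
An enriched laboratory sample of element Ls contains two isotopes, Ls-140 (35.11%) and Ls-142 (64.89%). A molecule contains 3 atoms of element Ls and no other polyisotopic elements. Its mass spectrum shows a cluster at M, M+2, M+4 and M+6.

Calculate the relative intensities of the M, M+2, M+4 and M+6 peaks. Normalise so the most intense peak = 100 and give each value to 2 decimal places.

9.76 : 54.11 : 100.00 : 61.61

The 3 Ls atoms are independent, so intensities follow the terms of (0.3511 + 0.6489)^3.
P(M) = 0.3511^3 = 0.043281
P(M+2) = 3 × 0.3511^2 × 0.6489^1 = 0.239972
P(M+4) = 3 × 0.3511^1 × 0.6489^2 = 0.443514
P(M+6) = 0.6489^3 = 0.273233
The M+4 peak is largest (0.443514); scaling to 100 gives 9.76 : 54.11 : 100.00 : 61.61.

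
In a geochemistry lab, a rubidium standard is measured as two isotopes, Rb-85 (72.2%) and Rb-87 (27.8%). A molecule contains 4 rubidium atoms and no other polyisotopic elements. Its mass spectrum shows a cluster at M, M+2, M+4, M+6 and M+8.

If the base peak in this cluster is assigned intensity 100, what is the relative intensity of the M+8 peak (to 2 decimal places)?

(0.722 + 0.278)^4 gives M 0.2717, M+2 0.4185, M+4 0.2417, M+6 0.0620, M+8 0.0060; the largest is M+2.
P(M+2) = C(4,1) × 0.722^3 × 0.278^1 = 4 × 0.37636705 × 0.2780 = 0.418520 (base)
P(M+8) = C(4,4) × 0.722^0 × 0.278^4 = 1 × 1.0000 × 0.00597282 = 0.005973
Relative intensity = 0.005973 / 0.418520 × 100 = 1.43

1.43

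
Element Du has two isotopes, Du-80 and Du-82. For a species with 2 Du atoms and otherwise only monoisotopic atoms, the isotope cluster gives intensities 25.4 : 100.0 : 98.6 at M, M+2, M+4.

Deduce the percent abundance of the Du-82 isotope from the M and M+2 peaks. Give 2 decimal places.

Let p = fractional abundance of Du-80. I(M+2)/I(M) = [C(2,1)·p^1·(1−p)] / p^2 = 2·(1−p)/p = 100.0/25.4 = 3.9370
(1−p)/p = 3.9370/2 = 1.9685  ⇒  p = 1/(1 + 1.9685) = 0.3369
Du-80: 33.69%, Du-82: 66.31%.

66.31%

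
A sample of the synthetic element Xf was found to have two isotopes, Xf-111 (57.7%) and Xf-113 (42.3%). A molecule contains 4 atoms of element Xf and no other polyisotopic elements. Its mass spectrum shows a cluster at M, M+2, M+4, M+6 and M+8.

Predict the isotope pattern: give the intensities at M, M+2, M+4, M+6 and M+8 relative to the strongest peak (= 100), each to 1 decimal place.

Expanding (0.577 + 0.423)^4:
P(M) = 0.577^4 = 0.110842
P(M+2) = 4 × 0.577^3 × 0.423^1 = 0.325033
P(M+4) = 6 × 0.577^2 × 0.423^2 = 0.357424
P(M+6) = 4 × 0.577^1 × 0.423^3 = 0.174686
P(M+8) = 0.423^4 = 0.032016
The M+4 peak is largest (0.357424); scaling to 100 gives 31.0 : 90.9 : 100.0 : 48.9 : 9.0.

31.0 : 90.9 : 100.0 : 48.9 : 9.0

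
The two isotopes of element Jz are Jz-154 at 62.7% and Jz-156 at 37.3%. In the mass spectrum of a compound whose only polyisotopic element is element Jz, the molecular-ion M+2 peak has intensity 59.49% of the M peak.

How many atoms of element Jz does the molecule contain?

For n independent Jz atoms, I(M+2)/I(M) = n · (abundance Jz-156) / (abundance Jz-154) = n · 0.373/0.627.
n = 0.5949 × 0.627/0.373 = 1.00 ≈ 1

1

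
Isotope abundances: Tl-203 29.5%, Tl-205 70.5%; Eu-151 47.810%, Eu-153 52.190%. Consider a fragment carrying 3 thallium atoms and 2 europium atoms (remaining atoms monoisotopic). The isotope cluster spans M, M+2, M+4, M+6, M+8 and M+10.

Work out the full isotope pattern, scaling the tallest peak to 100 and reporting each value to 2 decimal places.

1.68 : 15.69 : 57.01 : 100.00 : 84.26 : 27.29

Thallium pattern (n=3): 0.02567237 : 0.18405787 : 0.43986713 : 0.35040263
Europium pattern (n=2): 0.22857961 : 0.49904078 : 0.27237961
Convolve the two distributions (both contribute in 2-u steps):
  M: 0.02567237×0.22857961 = 0.005868
  M+2: 0.02567237×0.49904078 + 0.18405787×0.22857961 = 0.054883
  M+4: 0.02567237×0.27237961 + 0.18405787×0.49904078 + 0.43986713×0.22857961 = 0.199390
  M+6: 0.18405787×0.27237961 + 0.43986713×0.49904078 + 0.35040263×0.22857961 = 0.349740
  M+8: 0.43986713×0.27237961 + 0.35040263×0.49904078 = 0.294676
  M+10: 0.35040263×0.27237961 = 0.095443
Scale to base peak (0.349740) = 100: 1.68 : 15.69 : 57.01 : 100.00 : 84.26 : 27.29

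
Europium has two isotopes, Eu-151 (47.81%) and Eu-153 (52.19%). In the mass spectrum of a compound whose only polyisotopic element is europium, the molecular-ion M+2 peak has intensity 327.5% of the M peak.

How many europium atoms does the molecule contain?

For n independent Eu atoms, I(M+2)/I(M) = n · (abundance Eu-153) / (abundance Eu-151) = n · 0.5219/0.4781.
n = 3.275 × 0.4781/0.5219 = 3.00 ≈ 3

3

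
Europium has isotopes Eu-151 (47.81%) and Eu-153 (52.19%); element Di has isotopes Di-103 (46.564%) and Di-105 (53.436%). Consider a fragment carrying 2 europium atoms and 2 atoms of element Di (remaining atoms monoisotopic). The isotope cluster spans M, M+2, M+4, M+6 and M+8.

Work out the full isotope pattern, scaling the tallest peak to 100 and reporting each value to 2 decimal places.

13.30 : 59.56 : 100.00 : 74.61 : 20.87

Europium pattern (n=2): 0.22857961 : 0.49904078 : 0.27237961
Element Di pattern (n=2): 0.21682061 : 0.49763878 : 0.28554061
Convolve the two distributions (both contribute in 2-u steps):
  M: 0.22857961×0.21682061 = 0.049561
  M+2: 0.22857961×0.49763878 + 0.49904078×0.21682061 = 0.221952
  M+4: 0.22857961×0.28554061 + 0.49904078×0.49763878 + 0.27237961×0.21682061 = 0.372668
  M+6: 0.49904078×0.28554061 + 0.27237961×0.49763878 = 0.278043
  M+8: 0.27237961×0.28554061 = 0.077775
Scale to base peak (0.372668) = 100: 13.30 : 59.56 : 100.00 : 74.61 : 20.87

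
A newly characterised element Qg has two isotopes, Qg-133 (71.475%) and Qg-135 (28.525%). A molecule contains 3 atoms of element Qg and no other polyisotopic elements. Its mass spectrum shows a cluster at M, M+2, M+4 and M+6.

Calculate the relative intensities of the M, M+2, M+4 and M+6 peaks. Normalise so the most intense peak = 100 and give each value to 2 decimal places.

The 3 Qg atoms are independent, so intensities follow the terms of (0.71475 + 0.28525)^3.
P(M) = 0.71475^3 = 0.365143
P(M+2) = 3 × 0.71475^2 × 0.28525^1 = 0.437175
P(M+4) = 3 × 0.71475^1 × 0.28525^2 = 0.174472
P(M+6) = 0.28525^3 = 0.023210
The M+2 peak is largest (0.437175); scaling to 100 gives 83.52 : 100.00 : 39.91 : 5.31.

83.52 : 100.00 : 39.91 : 5.31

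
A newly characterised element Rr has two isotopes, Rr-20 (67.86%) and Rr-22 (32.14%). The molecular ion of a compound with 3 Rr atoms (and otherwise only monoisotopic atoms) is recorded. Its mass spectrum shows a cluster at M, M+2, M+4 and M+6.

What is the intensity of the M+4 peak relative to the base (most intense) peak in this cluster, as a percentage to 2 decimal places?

(0.6786 + 0.3214)^3 gives M 0.3125, M+2 0.4440, M+4 0.2103, M+6 0.0332; the largest is M+2.
P(M+2) = C(3,1) × 0.6786^2 × 0.3214^1 = 3 × 0.46049796 × 0.3214 = 0.444012 (base)
P(M+4) = C(3,2) × 0.6786^1 × 0.3214^2 = 3 × 0.6786 × 0.10329796 = 0.210294
Relative intensity = 0.210294 / 0.444012 × 100 = 47.36

47.36%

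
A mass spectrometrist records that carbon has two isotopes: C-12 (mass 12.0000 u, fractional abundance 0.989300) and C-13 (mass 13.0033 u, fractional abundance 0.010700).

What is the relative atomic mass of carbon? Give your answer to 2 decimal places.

12.01 u

Weight each isotope mass by its fractional abundance: 0.989300 × 12.0000 + 0.010700 × 13.0033
= 11.87160 + 0.13914 = 12.01074 u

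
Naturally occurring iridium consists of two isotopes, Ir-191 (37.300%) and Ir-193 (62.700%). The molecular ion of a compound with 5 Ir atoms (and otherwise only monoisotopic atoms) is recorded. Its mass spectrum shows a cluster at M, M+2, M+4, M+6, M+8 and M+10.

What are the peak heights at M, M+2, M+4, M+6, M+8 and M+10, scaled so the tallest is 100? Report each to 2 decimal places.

The 5 Ir atoms are independent, so intensities follow the terms of (0.37300 + 0.62700)^5.
P(M) = 0.37300^5 = 0.007220
P(M+2) = 5 × 0.37300^4 × 0.62700^1 = 0.060684
P(M+4) = 10 × 0.37300^3 × 0.62700^2 = 0.204015
P(M+6) = 10 × 0.37300^2 × 0.62700^3 = 0.342942
P(M+8) = 5 × 0.37300^1 × 0.62700^4 = 0.288237
P(M+10) = 0.62700^5 = 0.096903
The M+6 peak is largest (0.342942); scaling to 100 gives 2.11 : 17.70 : 59.49 : 100.00 : 84.05 : 28.26.

2.11 : 17.70 : 59.49 : 100.00 : 84.05 : 28.26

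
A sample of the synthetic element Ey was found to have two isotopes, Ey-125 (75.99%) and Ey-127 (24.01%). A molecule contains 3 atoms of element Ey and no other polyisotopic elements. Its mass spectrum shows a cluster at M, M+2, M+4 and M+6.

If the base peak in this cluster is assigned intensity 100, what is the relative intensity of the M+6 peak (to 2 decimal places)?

3.15

Term probabilities: M 0.4388, M+2 0.4159, M+4 0.1314, M+6 0.0138. Base peak = M.
P(M) = C(3,0) × 0.7599^3 × 0.2401^0 = 1 × 0.43880274 × 1.0000 = 0.438803 (base)
P(M+6) = C(3,3) × 0.7599^0 × 0.2401^3 = 1 × 1.0000 × 0.01384129 = 0.013841
Relative intensity = 0.013841 / 0.438803 × 100 = 3.15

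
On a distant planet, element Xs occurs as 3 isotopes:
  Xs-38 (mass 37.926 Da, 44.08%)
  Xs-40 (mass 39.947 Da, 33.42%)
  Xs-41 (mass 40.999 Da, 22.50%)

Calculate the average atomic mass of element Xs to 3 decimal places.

39.293 Da

Weight each isotope mass by its fractional abundance: 0.4408 × 37.926 + 0.3342 × 39.947 + 0.2250 × 40.999
= 16.7178 + 13.3503 + 9.2248 = 39.2929 Da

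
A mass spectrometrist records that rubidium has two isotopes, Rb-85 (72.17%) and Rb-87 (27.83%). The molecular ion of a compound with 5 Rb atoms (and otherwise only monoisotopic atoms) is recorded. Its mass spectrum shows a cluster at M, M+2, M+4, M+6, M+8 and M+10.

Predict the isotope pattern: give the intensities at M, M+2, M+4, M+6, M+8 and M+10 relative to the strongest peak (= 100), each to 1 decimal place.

51.9 : 100.0 : 77.1 : 29.7 : 5.7 : 0.4

The 5 Rb atoms are independent, so intensities follow the terms of (0.7217 + 0.2783)^5.
P(M) = 0.7217^5 = 0.195787
P(M+2) = 5 × 0.7217^4 × 0.2783^1 = 0.377494
P(M+4) = 10 × 0.7217^3 × 0.2783^2 = 0.291136
P(M+6) = 10 × 0.7217^2 × 0.2783^3 = 0.112267
P(M+8) = 5 × 0.7217^1 × 0.2783^4 = 0.021646
P(M+10) = 0.2783^5 = 0.001669
The M+2 peak is largest (0.377494); scaling to 100 gives 51.9 : 100.0 : 77.1 : 29.7 : 5.7 : 0.4.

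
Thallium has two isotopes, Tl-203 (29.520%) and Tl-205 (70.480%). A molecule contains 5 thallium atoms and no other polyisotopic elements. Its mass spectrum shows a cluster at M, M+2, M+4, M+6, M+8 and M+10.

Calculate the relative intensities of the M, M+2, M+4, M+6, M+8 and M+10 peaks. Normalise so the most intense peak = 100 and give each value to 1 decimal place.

0.6 : 7.3 : 35.1 : 83.8 : 100.0 : 47.8

Each Tl atom is independently Tl-203 (p = 0.29520) or Tl-205 (q = 0.70480); the cluster is the binomial expansion (p + q)^5.
P(M) = 0.29520^5 = 0.002242
P(M+2) = 5 × 0.29520^4 × 0.70480^1 = 0.026761
P(M+4) = 10 × 0.29520^3 × 0.70480^2 = 0.127785
P(M+6) = 10 × 0.29520^2 × 0.70480^3 = 0.305092
P(M+8) = 5 × 0.29520^1 × 0.70480^4 = 0.364208
P(M+10) = 0.70480^5 = 0.173912
The M+8 peak is largest (0.364208); scaling to 100 gives 0.6 : 7.3 : 35.1 : 83.8 : 100.0 : 47.8.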